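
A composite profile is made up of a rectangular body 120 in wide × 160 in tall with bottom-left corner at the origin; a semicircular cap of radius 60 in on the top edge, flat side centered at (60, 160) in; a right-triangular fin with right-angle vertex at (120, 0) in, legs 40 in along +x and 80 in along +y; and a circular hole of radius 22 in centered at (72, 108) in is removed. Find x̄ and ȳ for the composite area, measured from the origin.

x̄ = 63.97 in, ȳ = 98.79 in

rectangular body: A = 120 × 160 = 19200.00, centroid at (60.00, 80.00).
semicircular top: A = ½π·60² = 5654.87, centroid at (60.00, 185.46).
triangular fin: A = ½·40·80 = 1600.00, centroid at (133.33, 26.67).
hole: A = −π·22² = -1520.53, centroid at (72.00, 108.00).
ΣA = 24934.34 in², ΣAx̄ = 1595147.12 in³, ΣAȳ = 2463228.02 in³.
x̄ = 1595147.12/24934.34 = 63.97 in; ȳ = 2463228.02/24934.34 = 98.79 in.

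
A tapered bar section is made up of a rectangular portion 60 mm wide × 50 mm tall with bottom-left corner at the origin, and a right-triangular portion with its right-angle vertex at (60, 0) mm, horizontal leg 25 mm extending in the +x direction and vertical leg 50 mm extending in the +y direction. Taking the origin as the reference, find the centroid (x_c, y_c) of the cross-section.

rectangular portion: A = 60 × 50 = 3000.00, centroid at (30.00, 25.00).
triangular portion: A = ½·25·50 = 625.00, centroid at (68.33, 16.67).
ΣA = 3625.00 mm², ΣAx_c = 132708.33 mm³, ΣAy_c = 85416.67 mm³.
x_c = 132708.33/3625.00 = 36.61 mm; y_c = 85416.67/3625.00 = 23.56 mm.

x_c = 36.61 mm, y_c = 23.56 mm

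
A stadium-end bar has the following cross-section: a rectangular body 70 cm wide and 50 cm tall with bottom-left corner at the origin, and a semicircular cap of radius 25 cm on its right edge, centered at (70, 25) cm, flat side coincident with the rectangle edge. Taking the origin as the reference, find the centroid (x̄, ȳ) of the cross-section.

rectangular body: A = 70 × 50 = 3500.00, centroid at (35.00, 25.00).
semicircular end: A = ½π·25² = 981.75, centroid at (80.61, 25.00).
ΣA = 4481.75 cm², ΣAx̄ = 201639.01 cm³, ΣAȳ = 112043.69 cm³.
x̄ = 201639.01/4481.75 = 44.99 cm; ȳ = 112043.69/4481.75 = 25.00 cm.

x̄ = 44.99 cm, ȳ = 25.00 cm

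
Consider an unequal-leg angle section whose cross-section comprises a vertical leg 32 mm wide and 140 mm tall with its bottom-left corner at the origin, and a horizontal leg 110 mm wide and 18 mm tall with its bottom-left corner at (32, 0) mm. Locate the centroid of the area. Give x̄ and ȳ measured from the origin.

x̄ = 37.76 mm, ȳ = 51.30 mm

Part | A | x̄ᵢ | ȳᵢ | A·x̄ᵢ | A·ȳᵢ
vertical leg | 4480.00 | 16.00 | 70.00 | 71680.00 | 313600.00
horizontal leg | 1980.00 | 87.00 | 9.00 | 172260.00 | 17820.00
Σ | 6460.00 |  |  | 243940.00 | 331420.00
x̄ = 243940.00 / 6460.00 = 37.76 mm
ȳ = 331420.00 / 6460.00 = 51.30 mm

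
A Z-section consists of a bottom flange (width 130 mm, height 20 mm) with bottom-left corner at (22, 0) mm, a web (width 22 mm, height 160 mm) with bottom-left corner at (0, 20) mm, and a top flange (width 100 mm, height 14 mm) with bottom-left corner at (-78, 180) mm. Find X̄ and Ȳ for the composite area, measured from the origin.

bottom flange: A = 130 × 20 = 2600.00, centroid at (87.00, 10.00).
web: A = 22 × 160 = 3520.00, centroid at (11.00, 100.00).
top flange: A = 100 × 14 = 1400.00, centroid at (-28.00, 187.00).
ΣA = 7520.00 mm²
ΣAX̄ = (2600.00)(87.00) + (3520.00)(11.00) + (1400.00)(-28.00) = 225720.00 mm³
ΣAȲ = (2600.00)(10.00) + (3520.00)(100.00) + (1400.00)(187.00) = 639800.00 mm³
X̄ = 225720.00 / 7520.00 = 30.02 mm
Ȳ = 639800.00 / 7520.00 = 85.08 mm

X̄ = 30.02 mm, Ȳ = 85.08 mm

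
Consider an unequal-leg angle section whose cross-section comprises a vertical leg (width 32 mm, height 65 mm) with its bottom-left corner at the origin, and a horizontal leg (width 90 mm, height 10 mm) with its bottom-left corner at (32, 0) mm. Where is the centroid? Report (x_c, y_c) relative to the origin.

x_c = 34.42 mm, y_c = 24.19 mm

vertical leg: A = 32 × 65 = 2080.00, centroid at (16.00, 32.50).
horizontal leg: A = 90 × 10 = 900.00, centroid at (77.00, 5.00).
ΣA = 2980.00 mm²
ΣAx_c = (2080.00)(16.00) + (900.00)(77.00) = 102580.00 mm³
ΣAy_c = (2080.00)(32.50) + (900.00)(5.00) = 72100.00 mm³
x_c = 102580.00 / 2980.00 = 34.42 mm
y_c = 72100.00 / 2980.00 = 24.19 mm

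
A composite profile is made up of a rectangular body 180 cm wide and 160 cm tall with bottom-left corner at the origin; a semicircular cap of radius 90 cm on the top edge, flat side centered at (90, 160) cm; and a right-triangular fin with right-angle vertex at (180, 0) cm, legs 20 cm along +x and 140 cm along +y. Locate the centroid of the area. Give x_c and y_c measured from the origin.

x_c = 93.15 cm, y_c = 113.95 cm

Part | A | x̄ᵢ | ȳᵢ | A·x̄ᵢ | A·ȳᵢ
rectangular body | 28800.00 | 90.00 | 80.00 | 2592000.00 | 2304000.00
semicircular top | 12723.45 | 90.00 | 198.20 | 1145110.52 | 2521752.04
triangular fin | 1400.00 | 186.67 | 46.67 | 261333.33 | 65333.33
Σ | 42923.45 |  |  | 3998443.86 | 4891085.37
x_c = 3998443.86 / 42923.45 = 93.15 cm
y_c = 4891085.37 / 42923.45 = 113.95 cm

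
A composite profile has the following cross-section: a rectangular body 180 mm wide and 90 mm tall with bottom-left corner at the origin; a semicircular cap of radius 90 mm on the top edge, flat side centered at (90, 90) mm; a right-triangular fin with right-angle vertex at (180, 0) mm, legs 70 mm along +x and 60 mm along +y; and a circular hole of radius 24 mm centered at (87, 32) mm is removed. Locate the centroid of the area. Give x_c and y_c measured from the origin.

rectangular body: A = 180 × 90 = 16200.00, centroid at (90.00, 45.00).
semicircular top: A = ½π·90² = 12723.45, centroid at (90.00, 128.20).
triangular fin: A = ½·70·60 = 2100.00, centroid at (203.33, 20.00).
hole: A = −π·24² = -1809.56, centroid at (87.00, 32.00).
ΣA = 29213.89 mm²
ΣAx_c = (16200.00)(90.00) + (12723.45)(90.00) + (2100.00)(203.33) + (-1809.56)(87.00) = 2872679.03 mm³
ΣAy_c = (16200.00)(45.00) + (12723.45)(128.20) + (2100.00)(20.00) + (-1809.56)(32.00) = 2344204.69 mm³
x_c = 2872679.03 / 29213.89 = 98.33 mm
y_c = 2344204.69 / 29213.89 = 80.24 mm

x_c = 98.33 mm, y_c = 80.24 mm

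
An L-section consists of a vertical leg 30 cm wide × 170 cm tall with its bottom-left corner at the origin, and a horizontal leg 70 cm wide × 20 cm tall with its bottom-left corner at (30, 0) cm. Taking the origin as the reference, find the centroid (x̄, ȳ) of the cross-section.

Part | A | x̄ᵢ | ȳᵢ | A·x̄ᵢ | A·ȳᵢ
vertical leg | 5100.00 | 15.00 | 85.00 | 76500.00 | 433500.00
horizontal leg | 1400.00 | 65.00 | 10.00 | 91000.00 | 14000.00
Σ | 6500.00 |  |  | 167500.00 | 447500.00
x̄ = 167500.00 / 6500.00 = 25.77 cm
ȳ = 447500.00 / 6500.00 = 68.85 cm

x̄ = 25.77 cm, ȳ = 68.85 cm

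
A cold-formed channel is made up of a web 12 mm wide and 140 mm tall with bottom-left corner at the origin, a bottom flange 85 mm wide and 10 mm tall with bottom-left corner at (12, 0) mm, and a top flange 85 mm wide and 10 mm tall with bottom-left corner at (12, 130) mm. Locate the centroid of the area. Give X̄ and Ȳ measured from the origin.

Part | A | x̄ᵢ | ȳᵢ | A·x̄ᵢ | A·ȳᵢ
web | 1680.00 | 6.00 | 70.00 | 10080.00 | 117600.00
bottom flange | 850.00 | 54.50 | 5.00 | 46325.00 | 4250.00
top flange | 850.00 | 54.50 | 135.00 | 46325.00 | 114750.00
Σ | 3380.00 |  |  | 102730.00 | 236600.00
X̄ = 102730.00 / 3380.00 = 30.39 mm
Ȳ = 236600.00 / 3380.00 = 70.00 mm

X̄ = 30.39 mm, Ȳ = 70.00 mm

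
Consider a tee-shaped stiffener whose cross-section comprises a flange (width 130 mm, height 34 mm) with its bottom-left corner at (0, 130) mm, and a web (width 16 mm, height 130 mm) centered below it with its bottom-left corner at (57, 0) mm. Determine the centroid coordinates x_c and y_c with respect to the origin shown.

x_c = 65.00 mm, y_c = 120.76 mm

web: A = 16 × 130 = 2080.00, centroid at (65.00, 65.00).
flange: A = 130 × 34 = 4420.00, centroid at (65.00, 147.00).
ΣA = 6500.00 mm², ΣAx_c = 422500.00 mm³, ΣAy_c = 784940.00 mm³.
x_c = 422500.00/6500.00 = 65.00 mm; y_c = 784940.00/6500.00 = 120.76 mm.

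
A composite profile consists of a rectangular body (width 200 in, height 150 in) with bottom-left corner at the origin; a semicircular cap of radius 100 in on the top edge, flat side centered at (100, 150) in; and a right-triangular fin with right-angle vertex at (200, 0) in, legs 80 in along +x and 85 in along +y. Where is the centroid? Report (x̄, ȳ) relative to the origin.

x̄ = 108.77 in, ȳ = 109.33 in

rectangular body: A = 200 × 150 = 30000.00, centroid at (100.00, 75.00).
semicircular top: A = ½π·100² = 15707.96, centroid at (100.00, 192.44).
triangular fin: A = ½·80·85 = 3400.00, centroid at (226.67, 28.33).
ΣA = 49107.96 in²
ΣAx̄ = (30000.00)(100.00) + (15707.96)(100.00) + (3400.00)(226.67) = 5341462.99 in³
ΣAȳ = (30000.00)(75.00) + (15707.96)(192.44) + (3400.00)(28.33) = 5369194.49 in³
x̄ = 5341462.99 / 49107.96 = 108.77 in
ȳ = 5369194.49 / 49107.96 = 109.33 in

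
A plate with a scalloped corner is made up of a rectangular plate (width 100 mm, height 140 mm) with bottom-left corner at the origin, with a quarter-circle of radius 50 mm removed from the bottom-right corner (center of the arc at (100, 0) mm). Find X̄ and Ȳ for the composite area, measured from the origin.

X̄ = 45.31 mm, Ȳ = 77.96 mm

plate: A = 100 × 140 = 14000.00, centroid at (50.00, 70.00).
removed quarter-circle: A = −¼π·50² = -1963.50, centroid at (78.78, 21.22).
ΣA = 12036.50 mm²
ΣAX̄ = (14000.00)(50.00) + (-1963.50)(78.78) = 545317.13 mm³
ΣAȲ = (14000.00)(70.00) + (-1963.50)(21.22) = 938333.33 mm³
X̄ = 545317.13 / 12036.50 = 45.31 mm
Ȳ = 938333.33 / 12036.50 = 77.96 mm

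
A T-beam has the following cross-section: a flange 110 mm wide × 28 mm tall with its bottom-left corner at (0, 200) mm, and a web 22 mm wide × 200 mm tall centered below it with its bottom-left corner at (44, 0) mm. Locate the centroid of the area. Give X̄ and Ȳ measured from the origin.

Part | A | x̄ᵢ | ȳᵢ | A·x̄ᵢ | A·ȳᵢ
web | 4400.00 | 55.00 | 100.00 | 242000.00 | 440000.00
flange | 3080.00 | 55.00 | 214.00 | 169400.00 | 659120.00
Σ | 7480.00 |  |  | 411400.00 | 1099120.00
X̄ = 411400.00 / 7480.00 = 55.00 mm
Ȳ = 1099120.00 / 7480.00 = 146.94 mm

X̄ = 55.00 mm, Ȳ = 146.94 mm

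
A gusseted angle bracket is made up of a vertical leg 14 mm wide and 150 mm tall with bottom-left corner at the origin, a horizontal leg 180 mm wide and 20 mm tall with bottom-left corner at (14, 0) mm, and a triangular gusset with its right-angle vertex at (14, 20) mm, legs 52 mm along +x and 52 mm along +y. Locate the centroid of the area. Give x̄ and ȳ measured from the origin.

vertical leg: A = 14 × 150 = 2100.00, centroid at (7.00, 75.00).
horizontal leg: A = 180 × 20 = 3600.00, centroid at (104.00, 10.00).
gusset: A = ½·52·52 = 1352.00, centroid at (31.33, 37.33).
ΣA = 7052.00 mm²
ΣAx̄ = (2100.00)(7.00) + (3600.00)(104.00) + (1352.00)(31.33) = 431462.67 mm³
ΣAȳ = (2100.00)(75.00) + (3600.00)(10.00) + (1352.00)(37.33) = 243974.67 mm³
x̄ = 431462.67 / 7052.00 = 61.18 mm
ȳ = 243974.67 / 7052.00 = 34.60 mm

x̄ = 61.18 mm, ȳ = 34.60 mm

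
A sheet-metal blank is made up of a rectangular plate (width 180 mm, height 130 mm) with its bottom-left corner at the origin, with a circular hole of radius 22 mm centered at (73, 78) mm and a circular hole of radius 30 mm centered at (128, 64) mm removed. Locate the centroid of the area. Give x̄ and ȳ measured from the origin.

x̄ = 85.72 mm, ȳ = 64.11 mm

plate: A = 180 × 130 = 23400.00, centroid at (90.00, 65.00).
hole 1: A = −π·22² = -1520.53, centroid at (73.00, 78.00).
hole 2: A = −π·30² = -2827.43, centroid at (128.00, 64.00).
ΣA = 19052.04 mm², ΣAx̄ = 1633089.77 mm³, ΣAȳ = 1221442.86 mm³.
x̄ = 1633089.77/19052.04 = 85.72 mm; ȳ = 1221442.86/19052.04 = 64.11 mm.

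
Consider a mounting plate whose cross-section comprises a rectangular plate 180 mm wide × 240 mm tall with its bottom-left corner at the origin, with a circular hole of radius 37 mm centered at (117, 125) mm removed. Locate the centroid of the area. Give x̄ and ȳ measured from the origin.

plate: A = 180 × 240 = 43200.00, centroid at (90.00, 120.00).
hole: A = −π·37² = -4300.84, centroid at (117.00, 125.00).
ΣA = 38899.16 mm², ΣAx̄ = 3384801.68 mm³, ΣAȳ = 4646394.96 mm³.
x̄ = 3384801.68/38899.16 = 87.01 mm; ȳ = 4646394.96/38899.16 = 119.45 mm.

x̄ = 87.01 mm, ȳ = 119.45 mm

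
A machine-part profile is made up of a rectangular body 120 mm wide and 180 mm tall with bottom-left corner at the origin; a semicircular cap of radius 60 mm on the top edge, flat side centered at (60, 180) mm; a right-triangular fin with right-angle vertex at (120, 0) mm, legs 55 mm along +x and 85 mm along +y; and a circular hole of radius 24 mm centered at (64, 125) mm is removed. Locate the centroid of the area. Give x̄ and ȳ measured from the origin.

x̄ = 66.33 mm, ȳ = 106.03 mm

Part | A | x̄ᵢ | ȳᵢ | A·x̄ᵢ | A·ȳᵢ
rectangular body | 21600.00 | 60.00 | 90.00 | 1296000.00 | 1944000.00
semicircular top | 5654.87 | 60.00 | 205.46 | 339292.01 | 1161876.02
triangular fin | 2337.50 | 138.33 | 28.33 | 323354.17 | 66229.17
hole | -1809.56 | 64.00 | 125.00 | -115811.67 | -226194.67
Σ | 27782.81 |  |  | 1842834.50 | 2945910.52
x̄ = 1842834.50 / 27782.81 = 66.33 mm
ȳ = 2945910.52 / 27782.81 = 106.03 mm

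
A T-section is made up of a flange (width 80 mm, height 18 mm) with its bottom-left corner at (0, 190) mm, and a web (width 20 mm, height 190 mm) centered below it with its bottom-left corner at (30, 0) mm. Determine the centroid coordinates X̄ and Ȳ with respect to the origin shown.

Part | A | x̄ᵢ | ȳᵢ | A·x̄ᵢ | A·ȳᵢ
web | 3800.00 | 40.00 | 95.00 | 152000.00 | 361000.00
flange | 1440.00 | 40.00 | 199.00 | 57600.00 | 286560.00
Σ | 5240.00 |  |  | 209600.00 | 647560.00
X̄ = 209600.00 / 5240.00 = 40.00 mm
Ȳ = 647560.00 / 5240.00 = 123.58 mm

X̄ = 40.00 mm, Ȳ = 123.58 mm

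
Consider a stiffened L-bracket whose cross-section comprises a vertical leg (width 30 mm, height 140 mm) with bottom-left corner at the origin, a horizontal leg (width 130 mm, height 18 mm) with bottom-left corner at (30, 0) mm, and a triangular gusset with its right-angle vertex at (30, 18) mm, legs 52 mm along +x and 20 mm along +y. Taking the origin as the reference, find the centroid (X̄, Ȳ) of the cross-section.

X̄ = 43.90 mm, Ȳ = 46.44 mm

vertical leg: A = 30 × 140 = 4200.00, centroid at (15.00, 70.00).
horizontal leg: A = 130 × 18 = 2340.00, centroid at (95.00, 9.00).
gusset: A = ½·52·20 = 520.00, centroid at (47.33, 24.67).
ΣA = 7060.00 mm², ΣAX̄ = 309913.33 mm³, ΣAȲ = 327886.67 mm³.
X̄ = 309913.33/7060.00 = 43.90 mm; Ȳ = 327886.67/7060.00 = 46.44 mm.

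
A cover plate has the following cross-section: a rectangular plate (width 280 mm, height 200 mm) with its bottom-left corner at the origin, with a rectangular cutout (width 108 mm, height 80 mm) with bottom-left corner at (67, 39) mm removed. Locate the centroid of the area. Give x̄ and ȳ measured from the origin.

Part | A | x̄ᵢ | ȳᵢ | A·x̄ᵢ | A·ȳᵢ
plate | 56000.00 | 140.00 | 100.00 | 7840000.00 | 5600000.00
hole | -8640.00 | 121.00 | 79.00 | -1045440.00 | -682560.00
Σ | 47360.00 |  |  | 6794560.00 | 4917440.00
x̄ = 6794560.00 / 47360.00 = 143.47 mm
ȳ = 4917440.00 / 47360.00 = 103.83 mm

x̄ = 143.47 mm, ȳ = 103.83 mm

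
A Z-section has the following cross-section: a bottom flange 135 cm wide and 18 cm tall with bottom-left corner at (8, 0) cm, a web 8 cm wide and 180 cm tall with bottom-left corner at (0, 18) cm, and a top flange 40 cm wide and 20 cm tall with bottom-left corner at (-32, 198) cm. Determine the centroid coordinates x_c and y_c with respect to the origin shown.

x_c = 38.46 cm, y_c = 73.62 cm

bottom flange: A = 135 × 18 = 2430.00, centroid at (75.50, 9.00).
web: A = 8 × 180 = 1440.00, centroid at (4.00, 108.00).
top flange: A = 40 × 20 = 800.00, centroid at (-12.00, 208.00).
ΣA = 4670.00 cm²
ΣAx_c = (2430.00)(75.50) + (1440.00)(4.00) + (800.00)(-12.00) = 179625.00 cm³
ΣAy_c = (2430.00)(9.00) + (1440.00)(108.00) + (800.00)(208.00) = 343790.00 cm³
x_c = 179625.00 / 4670.00 = 38.46 cm
y_c = 343790.00 / 4670.00 = 73.62 cm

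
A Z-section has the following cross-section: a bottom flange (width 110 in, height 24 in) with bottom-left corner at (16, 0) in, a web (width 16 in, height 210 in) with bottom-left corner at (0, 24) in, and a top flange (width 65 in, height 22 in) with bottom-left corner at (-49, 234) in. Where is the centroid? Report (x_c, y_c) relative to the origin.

x_c = 25.67 in, y_c = 109.75 in

Part | A | x̄ᵢ | ȳᵢ | A·x̄ᵢ | A·ȳᵢ
bottom flange | 2640.00 | 71.00 | 12.00 | 187440.00 | 31680.00
web | 3360.00 | 8.00 | 129.00 | 26880.00 | 433440.00
top flange | 1430.00 | -16.50 | 245.00 | -23595.00 | 350350.00
Σ | 7430.00 |  |  | 190725.00 | 815470.00
x_c = 190725.00 / 7430.00 = 25.67 in
y_c = 815470.00 / 7430.00 = 109.75 in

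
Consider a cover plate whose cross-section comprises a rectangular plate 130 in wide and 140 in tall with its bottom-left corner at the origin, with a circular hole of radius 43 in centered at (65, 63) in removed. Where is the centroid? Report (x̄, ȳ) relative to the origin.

plate: A = 130 × 140 = 18200.00, centroid at (65.00, 70.00).
hole: A = −π·43² = -5808.80, centroid at (65.00, 63.00).
ΣA = 12391.20 in²
ΣAx̄ = (18200.00)(65.00) + (-5808.80)(65.00) = 805427.69 in³
ΣAȳ = (18200.00)(70.00) + (-5808.80)(63.00) = 908045.30 in³
x̄ = 805427.69 / 12391.20 = 65.00 in
ȳ = 908045.30 / 12391.20 = 73.28 in

x̄ = 65.00 in, ȳ = 73.28 in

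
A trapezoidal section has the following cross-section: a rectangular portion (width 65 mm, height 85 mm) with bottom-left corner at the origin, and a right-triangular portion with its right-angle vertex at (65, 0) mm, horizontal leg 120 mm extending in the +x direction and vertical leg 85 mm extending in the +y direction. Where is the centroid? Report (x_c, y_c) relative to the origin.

x_c = 67.30 mm, y_c = 35.70 mm

rectangular portion: A = 65 × 85 = 5525.00, centroid at (32.50, 42.50).
triangular portion: A = ½·120·85 = 5100.00, centroid at (105.00, 28.33).
ΣA = 10625.00 mm²
ΣAx_c = (5525.00)(32.50) + (5100.00)(105.00) = 715062.50 mm³
ΣAy_c = (5525.00)(42.50) + (5100.00)(28.33) = 379312.50 mm³
x_c = 715062.50 / 10625.00 = 67.30 mm
y_c = 379312.50 / 10625.00 = 35.70 mm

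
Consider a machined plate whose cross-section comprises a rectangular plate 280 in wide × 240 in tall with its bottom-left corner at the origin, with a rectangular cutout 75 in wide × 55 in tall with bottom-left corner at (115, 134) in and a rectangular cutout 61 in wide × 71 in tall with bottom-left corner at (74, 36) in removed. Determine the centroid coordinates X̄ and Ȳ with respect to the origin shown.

X̄ = 141.74 in, Ȳ = 120.66 in

plate: A = 280 × 240 = 67200.00, centroid at (140.00, 120.00).
hole 1: A = −(75 × 55) = -4125.00, centroid at (152.50, 161.50).
hole 2: A = −(61 × 71) = -4331.00, centroid at (104.50, 71.50).
ΣA = 58744.00 in²
ΣAX̄ = (67200.00)(140.00) + (-4125.00)(152.50) + (-4331.00)(104.50) = 8326348.00 in³
ΣAȲ = (67200.00)(120.00) + (-4125.00)(161.50) + (-4331.00)(71.50) = 7088146.00 in³
X̄ = 8326348.00 / 58744.00 = 141.74 in
Ȳ = 7088146.00 / 58744.00 = 120.66 in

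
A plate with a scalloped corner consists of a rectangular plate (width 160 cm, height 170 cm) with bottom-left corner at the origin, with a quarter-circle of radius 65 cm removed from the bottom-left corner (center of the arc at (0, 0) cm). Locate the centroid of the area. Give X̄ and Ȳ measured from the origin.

X̄ = 87.28 cm, Ȳ = 92.98 cm

plate: A = 160 × 170 = 27200.00, centroid at (80.00, 85.00).
removed quarter-circle: A = −¼π·65² = -3318.31, centroid at (27.59, 27.59).
ΣA = 23881.69 cm²
ΣAX̄ = (27200.00)(80.00) + (-3318.31)(27.59) = 2084458.33 cm³
ΣAȲ = (27200.00)(85.00) + (-3318.31)(27.59) = 2220458.33 cm³
X̄ = 2084458.33 / 23881.69 = 87.28 cm
Ȳ = 2220458.33 / 23881.69 = 92.98 cm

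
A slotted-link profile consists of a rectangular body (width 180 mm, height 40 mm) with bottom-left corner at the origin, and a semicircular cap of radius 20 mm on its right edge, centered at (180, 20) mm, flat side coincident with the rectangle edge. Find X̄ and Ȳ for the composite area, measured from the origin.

X̄ = 97.90 mm, Ȳ = 20.00 mm

Part | A | x̄ᵢ | ȳᵢ | A·x̄ᵢ | A·ȳᵢ
rectangular body | 7200.00 | 90.00 | 20.00 | 648000.00 | 144000.00
semicircular end | 628.32 | 188.49 | 20.00 | 118430.67 | 12566.37
Σ | 7828.32 |  |  | 766430.67 | 156566.37
X̄ = 766430.67 / 7828.32 = 97.90 mm
Ȳ = 156566.37 / 7828.32 = 20.00 mm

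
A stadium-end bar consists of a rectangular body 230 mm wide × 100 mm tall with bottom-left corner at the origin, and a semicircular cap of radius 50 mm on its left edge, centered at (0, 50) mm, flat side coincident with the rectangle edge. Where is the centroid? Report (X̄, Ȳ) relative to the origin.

rectangular body: A = 230 × 100 = 23000.00, centroid at (115.00, 50.00).
semicircular end: A = ½π·50² = 3926.99, centroid at (-21.22, 50.00).
ΣA = 26926.99 mm²
ΣAX̄ = (23000.00)(115.00) + (3926.99)(-21.22) = 2561666.67 mm³
ΣAȲ = (23000.00)(50.00) + (3926.99)(50.00) = 1346349.54 mm³
X̄ = 2561666.67 / 26926.99 = 95.13 mm
Ȳ = 1346349.54 / 26926.99 = 50.00 mm

X̄ = 95.13 mm, Ȳ = 50.00 mm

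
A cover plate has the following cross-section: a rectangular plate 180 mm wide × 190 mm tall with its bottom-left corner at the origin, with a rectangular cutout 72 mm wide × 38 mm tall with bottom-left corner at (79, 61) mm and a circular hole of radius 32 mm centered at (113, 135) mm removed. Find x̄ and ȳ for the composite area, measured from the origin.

x̄ = 84.96 mm, ȳ = 91.90 mm

plate: A = 180 × 190 = 34200.00, centroid at (90.00, 95.00).
hole 1: A = −(72 × 38) = -2736.00, centroid at (115.00, 80.00).
hole 2: A = −π·32² = -3216.99, centroid at (113.00, 135.00).
ΣA = 28247.01 mm²
ΣAx̄ = (34200.00)(90.00) + (-2736.00)(115.00) + (-3216.99)(113.00) = 2399840.03 mm³
ΣAȳ = (34200.00)(95.00) + (-2736.00)(80.00) + (-3216.99)(135.00) = 2595826.23 mm³
x̄ = 2399840.03 / 28247.01 = 84.96 mm
ȳ = 2595826.23 / 28247.01 = 91.90 mm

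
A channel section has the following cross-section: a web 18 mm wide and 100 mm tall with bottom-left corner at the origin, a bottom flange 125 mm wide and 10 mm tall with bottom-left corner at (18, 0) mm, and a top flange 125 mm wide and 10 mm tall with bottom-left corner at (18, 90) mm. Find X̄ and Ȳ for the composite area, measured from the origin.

X̄ = 50.57 mm, Ȳ = 50.00 mm

web: A = 18 × 100 = 1800.00, centroid at (9.00, 50.00).
bottom flange: A = 125 × 10 = 1250.00, centroid at (80.50, 5.00).
top flange: A = 125 × 10 = 1250.00, centroid at (80.50, 95.00).
ΣA = 4300.00 mm²
ΣAX̄ = (1800.00)(9.00) + (1250.00)(80.50) + (1250.00)(80.50) = 217450.00 mm³
ΣAȲ = (1800.00)(50.00) + (1250.00)(5.00) + (1250.00)(95.00) = 215000.00 mm³
X̄ = 217450.00 / 4300.00 = 50.57 mm
Ȳ = 215000.00 / 4300.00 = 50.00 mm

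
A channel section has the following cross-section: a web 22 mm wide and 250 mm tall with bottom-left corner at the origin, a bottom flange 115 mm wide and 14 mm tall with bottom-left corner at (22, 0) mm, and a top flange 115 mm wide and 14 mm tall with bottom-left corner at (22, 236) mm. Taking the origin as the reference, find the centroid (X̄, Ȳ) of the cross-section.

X̄ = 36.29 mm, Ȳ = 125.00 mm

Part | A | x̄ᵢ | ȳᵢ | A·x̄ᵢ | A·ȳᵢ
web | 5500.00 | 11.00 | 125.00 | 60500.00 | 687500.00
bottom flange | 1610.00 | 79.50 | 7.00 | 127995.00 | 11270.00
top flange | 1610.00 | 79.50 | 243.00 | 127995.00 | 391230.00
Σ | 8720.00 |  |  | 316490.00 | 1090000.00
X̄ = 316490.00 / 8720.00 = 36.29 mm
Ȳ = 1090000.00 / 8720.00 = 125.00 mm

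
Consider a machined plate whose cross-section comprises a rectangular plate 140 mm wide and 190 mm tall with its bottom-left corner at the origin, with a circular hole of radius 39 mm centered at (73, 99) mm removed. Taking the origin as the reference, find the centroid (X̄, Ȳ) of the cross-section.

plate: A = 140 × 190 = 26600.00, centroid at (70.00, 95.00).
hole: A = −π·39² = -4778.36, centroid at (73.00, 99.00).
ΣA = 21821.64 mm², ΣAX̄ = 1513179.54 mm³, ΣAȲ = 2053942.12 mm³.
X̄ = 1513179.54/21821.64 = 69.34 mm; Ȳ = 2053942.12/21821.64 = 94.12 mm.

X̄ = 69.34 mm, Ȳ = 94.12 mm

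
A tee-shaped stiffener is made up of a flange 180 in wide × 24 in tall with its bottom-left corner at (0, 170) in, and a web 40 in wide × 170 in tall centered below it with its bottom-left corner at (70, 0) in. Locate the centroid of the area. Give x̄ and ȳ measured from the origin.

web: A = 40 × 170 = 6800.00, centroid at (90.00, 85.00).
flange: A = 180 × 24 = 4320.00, centroid at (90.00, 182.00).
ΣA = 11120.00 in², ΣAx̄ = 1000800.00 in³, ΣAȳ = 1364240.00 in³.
x̄ = 1000800.00/11120.00 = 90.00 in; ȳ = 1364240.00/11120.00 = 122.68 in.

x̄ = 90.00 in, ȳ = 122.68 in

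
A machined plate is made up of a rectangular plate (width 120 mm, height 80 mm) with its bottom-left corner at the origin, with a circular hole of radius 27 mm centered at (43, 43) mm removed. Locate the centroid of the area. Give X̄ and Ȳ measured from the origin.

plate: A = 120 × 80 = 9600.00, centroid at (60.00, 40.00).
hole: A = −π·27² = -2290.22, centroid at (43.00, 43.00).
ΣA = 7309.78 mm², ΣAX̄ = 477520.50 mm³, ΣAȲ = 285520.50 mm³.
X̄ = 477520.50/7309.78 = 65.33 mm; Ȳ = 285520.50/7309.78 = 39.06 mm.

X̄ = 65.33 mm, Ȳ = 39.06 mm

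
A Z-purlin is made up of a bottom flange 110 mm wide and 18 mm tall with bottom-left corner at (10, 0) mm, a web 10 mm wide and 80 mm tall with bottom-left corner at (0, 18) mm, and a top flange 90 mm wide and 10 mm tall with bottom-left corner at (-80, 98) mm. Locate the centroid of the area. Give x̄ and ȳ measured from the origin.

x̄ = 27.50 mm, ȳ = 42.64 mm

bottom flange: A = 110 × 18 = 1980.00, centroid at (65.00, 9.00).
web: A = 10 × 80 = 800.00, centroid at (5.00, 58.00).
top flange: A = 90 × 10 = 900.00, centroid at (-35.00, 103.00).
ΣA = 3680.00 mm², ΣAx̄ = 101200.00 mm³, ΣAȳ = 156920.00 mm³.
x̄ = 101200.00/3680.00 = 27.50 mm; ȳ = 156920.00/3680.00 = 42.64 mm.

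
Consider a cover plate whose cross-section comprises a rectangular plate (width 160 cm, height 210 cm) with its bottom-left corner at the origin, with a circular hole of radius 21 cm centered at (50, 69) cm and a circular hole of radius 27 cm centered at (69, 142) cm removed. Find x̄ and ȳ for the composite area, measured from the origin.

plate: A = 160 × 210 = 33600.00, centroid at (80.00, 105.00).
hole 1: A = −π·21² = -1385.44, centroid at (50.00, 69.00).
hole 2: A = −π·27² = -2290.22, centroid at (69.00, 142.00).
ΣA = 29924.34 cm²
ΣAx̄ = (33600.00)(80.00) + (-1385.44)(50.00) + (-2290.22)(69.00) = 2460702.63 cm³
ΣAȳ = (33600.00)(105.00) + (-1385.44)(69.00) + (-2290.22)(142.00) = 3107193.09 cm³
x̄ = 2460702.63 / 29924.34 = 82.23 cm
ȳ = 3107193.09 / 29924.34 = 103.83 cm

x̄ = 82.23 cm, ȳ = 103.83 cm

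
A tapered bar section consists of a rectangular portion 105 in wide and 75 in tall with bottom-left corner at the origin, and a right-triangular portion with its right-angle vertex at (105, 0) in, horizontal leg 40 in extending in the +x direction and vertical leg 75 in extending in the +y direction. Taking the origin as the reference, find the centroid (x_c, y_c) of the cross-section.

rectangular portion: A = 105 × 75 = 7875.00, centroid at (52.50, 37.50).
triangular portion: A = ½·40·75 = 1500.00, centroid at (118.33, 25.00).
ΣA = 9375.00 in², ΣAx_c = 590937.50 in³, ΣAy_c = 332812.50 in³.
x_c = 590937.50/9375.00 = 63.03 in; y_c = 332812.50/9375.00 = 35.50 in.

x_c = 63.03 in, y_c = 35.50 in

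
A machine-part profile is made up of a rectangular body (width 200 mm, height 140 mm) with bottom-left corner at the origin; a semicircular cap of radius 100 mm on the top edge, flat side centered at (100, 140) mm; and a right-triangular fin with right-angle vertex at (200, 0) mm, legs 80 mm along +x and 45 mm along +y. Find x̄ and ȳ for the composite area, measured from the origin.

x̄ = 105.01 mm, ȳ = 106.64 mm

Part | A | x̄ᵢ | ȳᵢ | A·x̄ᵢ | A·ȳᵢ
rectangular body | 28000.00 | 100.00 | 70.00 | 2800000.00 | 1960000.00
semicircular top | 15707.96 | 100.00 | 182.44 | 1570796.33 | 2865781.52
triangular fin | 1800.00 | 226.67 | 15.00 | 408000.00 | 27000.00
Σ | 45507.96 |  |  | 4778796.33 | 4852781.52
x̄ = 4778796.33 / 45507.96 = 105.01 mm
ȳ = 4852781.52 / 45507.96 = 106.64 mm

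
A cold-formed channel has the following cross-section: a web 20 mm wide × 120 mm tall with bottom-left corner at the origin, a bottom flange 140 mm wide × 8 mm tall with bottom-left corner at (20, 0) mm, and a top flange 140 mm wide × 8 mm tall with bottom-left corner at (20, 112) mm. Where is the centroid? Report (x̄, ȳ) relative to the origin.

web: A = 20 × 120 = 2400.00, centroid at (10.00, 60.00).
bottom flange: A = 140 × 8 = 1120.00, centroid at (90.00, 4.00).
top flange: A = 140 × 8 = 1120.00, centroid at (90.00, 116.00).
ΣA = 4640.00 mm², ΣAx̄ = 225600.00 mm³, ΣAȳ = 278400.00 mm³.
x̄ = 225600.00/4640.00 = 48.62 mm; ȳ = 278400.00/4640.00 = 60.00 mm.

x̄ = 48.62 mm, ȳ = 60.00 mm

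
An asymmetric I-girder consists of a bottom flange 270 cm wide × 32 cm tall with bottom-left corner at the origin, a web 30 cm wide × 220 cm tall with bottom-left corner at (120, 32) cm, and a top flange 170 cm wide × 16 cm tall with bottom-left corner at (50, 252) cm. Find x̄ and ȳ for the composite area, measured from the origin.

Part | A | x̄ᵢ | ȳᵢ | A·x̄ᵢ | A·ȳᵢ
bottom flange | 8640.00 | 135.00 | 16.00 | 1166400.00 | 138240.00
web | 6600.00 | 135.00 | 142.00 | 891000.00 | 937200.00
top flange | 2720.00 | 135.00 | 260.00 | 367200.00 | 707200.00
Σ | 17960.00 |  |  | 2424600.00 | 1782640.00
x̄ = 2424600.00 / 17960.00 = 135.00 cm
ȳ = 1782640.00 / 17960.00 = 99.26 cm

x̄ = 135.00 cm, ȳ = 99.26 cm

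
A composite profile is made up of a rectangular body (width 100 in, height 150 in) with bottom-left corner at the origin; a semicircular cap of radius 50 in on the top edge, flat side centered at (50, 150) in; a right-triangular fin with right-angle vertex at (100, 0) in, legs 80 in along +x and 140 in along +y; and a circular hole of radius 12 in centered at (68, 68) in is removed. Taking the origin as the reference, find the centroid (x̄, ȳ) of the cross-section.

Part | A | x̄ᵢ | ȳᵢ | A·x̄ᵢ | A·ȳᵢ
rectangular body | 15000.00 | 50.00 | 75.00 | 750000.00 | 1125000.00
semicircular top | 3926.99 | 50.00 | 171.22 | 196349.54 | 672381.96
triangular fin | 5600.00 | 126.67 | 46.67 | 709333.33 | 261333.33
hole | -452.39 | 68.00 | 68.00 | -30762.48 | -30762.48
Σ | 24074.60 |  |  | 1624920.40 | 2027952.81
x̄ = 1624920.40 / 24074.60 = 67.50 in
ȳ = 2027952.81 / 24074.60 = 84.24 in

x̄ = 67.50 in, ȳ = 84.24 in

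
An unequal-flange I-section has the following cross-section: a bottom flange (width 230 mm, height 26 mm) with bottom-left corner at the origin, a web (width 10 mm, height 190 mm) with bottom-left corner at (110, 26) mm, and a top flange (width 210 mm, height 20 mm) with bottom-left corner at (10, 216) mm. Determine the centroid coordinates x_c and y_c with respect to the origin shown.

x_c = 115.00 mm, y_c = 104.04 mm

Part | A | x̄ᵢ | ȳᵢ | A·x̄ᵢ | A·ȳᵢ
bottom flange | 5980.00 | 115.00 | 13.00 | 687700.00 | 77740.00
web | 1900.00 | 115.00 | 121.00 | 218500.00 | 229900.00
top flange | 4200.00 | 115.00 | 226.00 | 483000.00 | 949200.00
Σ | 12080.00 |  |  | 1389200.00 | 1256840.00
x_c = 1389200.00 / 12080.00 = 115.00 mm
y_c = 1256840.00 / 12080.00 = 104.04 mm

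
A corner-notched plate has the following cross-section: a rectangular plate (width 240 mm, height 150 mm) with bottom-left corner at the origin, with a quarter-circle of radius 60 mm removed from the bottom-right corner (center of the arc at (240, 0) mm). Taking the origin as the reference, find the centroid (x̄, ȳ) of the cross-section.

x̄ = 111.94 mm, ȳ = 79.22 mm

plate: A = 240 × 150 = 36000.00, centroid at (120.00, 75.00).
removed quarter-circle: A = −¼π·60² = -2827.43, centroid at (214.54, 25.46).
ΣA = 33172.57 mm²
ΣAx̄ = (36000.00)(120.00) + (-2827.43)(214.54) = 3713415.99 mm³
ΣAȳ = (36000.00)(75.00) + (-2827.43)(25.46) = 2628000.00 mm³
x̄ = 3713415.99 / 33172.57 = 111.94 mm
ȳ = 2628000.00 / 33172.57 = 79.22 mm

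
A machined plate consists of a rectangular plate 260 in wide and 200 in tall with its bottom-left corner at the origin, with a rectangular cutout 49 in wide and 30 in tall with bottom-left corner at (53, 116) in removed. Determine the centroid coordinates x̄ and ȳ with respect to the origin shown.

x̄ = 131.53 in, ȳ = 99.10 in

plate: A = 260 × 200 = 52000.00, centroid at (130.00, 100.00).
hole: A = −(49 × 30) = -1470.00, centroid at (77.50, 131.00).
ΣA = 50530.00 in², ΣAx̄ = 6646075.00 in³, ΣAȳ = 5007430.00 in³.
x̄ = 6646075.00/50530.00 = 131.53 in; ȳ = 5007430.00/50530.00 = 99.10 in.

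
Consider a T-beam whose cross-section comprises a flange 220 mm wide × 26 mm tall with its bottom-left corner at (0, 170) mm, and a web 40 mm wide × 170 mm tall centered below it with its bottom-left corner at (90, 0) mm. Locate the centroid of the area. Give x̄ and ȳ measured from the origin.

web: A = 40 × 170 = 6800.00, centroid at (110.00, 85.00).
flange: A = 220 × 26 = 5720.00, centroid at (110.00, 183.00).
ΣA = 12520.00 mm², ΣAx̄ = 1377200.00 mm³, ΣAȳ = 1624760.00 mm³.
x̄ = 1377200.00/12520.00 = 110.00 mm; ȳ = 1624760.00/12520.00 = 129.77 mm.

x̄ = 110.00 mm, ȳ = 129.77 mm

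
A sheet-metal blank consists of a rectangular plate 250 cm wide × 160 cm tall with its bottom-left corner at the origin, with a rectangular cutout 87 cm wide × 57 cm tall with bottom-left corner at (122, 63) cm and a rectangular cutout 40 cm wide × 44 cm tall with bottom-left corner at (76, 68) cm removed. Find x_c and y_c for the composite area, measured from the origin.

plate: A = 250 × 160 = 40000.00, centroid at (125.00, 80.00).
hole 1: A = −(87 × 57) = -4959.00, centroid at (165.50, 91.50).
hole 2: A = −(40 × 44) = -1760.00, centroid at (96.00, 90.00).
ΣA = 33281.00 cm², ΣAx_c = 4010325.50 cm³, ΣAy_c = 2587851.50 cm³.
x_c = 4010325.50/33281.00 = 120.50 cm; y_c = 2587851.50/33281.00 = 77.76 cm.

x_c = 120.50 cm, y_c = 77.76 cm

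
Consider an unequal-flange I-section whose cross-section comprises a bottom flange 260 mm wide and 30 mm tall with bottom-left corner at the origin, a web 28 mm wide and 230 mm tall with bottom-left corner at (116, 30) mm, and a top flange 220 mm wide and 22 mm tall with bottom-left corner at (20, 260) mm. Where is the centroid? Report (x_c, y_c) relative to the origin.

x_c = 130.00 mm, y_c = 123.82 mm

bottom flange: A = 260 × 30 = 7800.00, centroid at (130.00, 15.00).
web: A = 28 × 230 = 6440.00, centroid at (130.00, 145.00).
top flange: A = 220 × 22 = 4840.00, centroid at (130.00, 271.00).
ΣA = 19080.00 mm²
ΣAx_c = (7800.00)(130.00) + (6440.00)(130.00) + (4840.00)(130.00) = 2480400.00 mm³
ΣAy_c = (7800.00)(15.00) + (6440.00)(145.00) + (4840.00)(271.00) = 2362440.00 mm³
x_c = 2480400.00 / 19080.00 = 130.00 mm
y_c = 2362440.00 / 19080.00 = 123.82 mm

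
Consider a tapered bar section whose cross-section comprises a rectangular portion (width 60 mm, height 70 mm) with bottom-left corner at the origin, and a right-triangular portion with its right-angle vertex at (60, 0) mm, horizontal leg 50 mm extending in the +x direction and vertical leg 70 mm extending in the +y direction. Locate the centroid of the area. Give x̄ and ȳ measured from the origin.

rectangular portion: A = 60 × 70 = 4200.00, centroid at (30.00, 35.00).
triangular portion: A = ½·50·70 = 1750.00, centroid at (76.67, 23.33).
ΣA = 5950.00 mm², ΣAx̄ = 260166.67 mm³, ΣAȳ = 187833.33 mm³.
x̄ = 260166.67/5950.00 = 43.73 mm; ȳ = 187833.33/5950.00 = 31.57 mm.

x̄ = 43.73 mm, ȳ = 31.57 mm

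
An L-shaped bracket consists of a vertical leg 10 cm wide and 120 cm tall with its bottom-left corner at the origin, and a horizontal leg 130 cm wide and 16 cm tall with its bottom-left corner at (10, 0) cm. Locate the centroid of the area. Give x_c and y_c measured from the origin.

vertical leg: A = 10 × 120 = 1200.00, centroid at (5.00, 60.00).
horizontal leg: A = 130 × 16 = 2080.00, centroid at (75.00, 8.00).
ΣA = 3280.00 cm², ΣAx_c = 162000.00 cm³, ΣAy_c = 88640.00 cm³.
x_c = 162000.00/3280.00 = 49.39 cm; y_c = 88640.00/3280.00 = 27.02 cm.

x_c = 49.39 cm, y_c = 27.02 cm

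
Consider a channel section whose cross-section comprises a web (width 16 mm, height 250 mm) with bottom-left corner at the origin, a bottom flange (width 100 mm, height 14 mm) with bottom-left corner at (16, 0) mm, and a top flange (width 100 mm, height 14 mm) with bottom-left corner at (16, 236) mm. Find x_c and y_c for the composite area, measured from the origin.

web: A = 16 × 250 = 4000.00, centroid at (8.00, 125.00).
bottom flange: A = 100 × 14 = 1400.00, centroid at (66.00, 7.00).
top flange: A = 100 × 14 = 1400.00, centroid at (66.00, 243.00).
ΣA = 6800.00 mm²
ΣAx_c = (4000.00)(8.00) + (1400.00)(66.00) + (1400.00)(66.00) = 216800.00 mm³
ΣAy_c = (4000.00)(125.00) + (1400.00)(7.00) + (1400.00)(243.00) = 850000.00 mm³
x_c = 216800.00 / 6800.00 = 31.88 mm
y_c = 850000.00 / 6800.00 = 125.00 mm

x_c = 31.88 mm, y_c = 125.00 mm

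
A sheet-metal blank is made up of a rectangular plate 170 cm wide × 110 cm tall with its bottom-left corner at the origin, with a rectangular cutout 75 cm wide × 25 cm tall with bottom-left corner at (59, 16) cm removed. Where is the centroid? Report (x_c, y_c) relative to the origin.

plate: A = 170 × 110 = 18700.00, centroid at (85.00, 55.00).
hole: A = −(75 × 25) = -1875.00, centroid at (96.50, 28.50).
ΣA = 16825.00 cm²
ΣAx_c = (18700.00)(85.00) + (-1875.00)(96.50) = 1408562.50 cm³
ΣAy_c = (18700.00)(55.00) + (-1875.00)(28.50) = 975062.50 cm³
x_c = 1408562.50 / 16825.00 = 83.72 cm
y_c = 975062.50 / 16825.00 = 57.95 cm

x_c = 83.72 cm, y_c = 57.95 cm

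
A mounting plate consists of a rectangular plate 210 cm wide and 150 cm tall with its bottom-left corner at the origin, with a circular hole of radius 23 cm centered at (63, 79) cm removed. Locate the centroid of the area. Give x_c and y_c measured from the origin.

plate: A = 210 × 150 = 31500.00, centroid at (105.00, 75.00).
hole: A = −π·23² = -1661.90, centroid at (63.00, 79.00).
ΣA = 29838.10 cm², ΣAx_c = 3202800.14 cm³, ΣAy_c = 2231209.70 cm³.
x_c = 3202800.14/29838.10 = 107.34 cm; y_c = 2231209.70/29838.10 = 74.78 cm.

x_c = 107.34 cm, y_c = 74.78 cm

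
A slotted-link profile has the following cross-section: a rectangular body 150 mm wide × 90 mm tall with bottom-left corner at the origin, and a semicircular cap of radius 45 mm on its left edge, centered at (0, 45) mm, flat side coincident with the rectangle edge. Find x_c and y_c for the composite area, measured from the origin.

x_c = 57.06 mm, y_c = 45.00 mm

rectangular body: A = 150 × 90 = 13500.00, centroid at (75.00, 45.00).
semicircular end: A = ½π·45² = 3180.86, centroid at (-19.10, 45.00).
ΣA = 16680.86 mm²
ΣAx_c = (13500.00)(75.00) + (3180.86)(-19.10) = 951750.00 mm³
ΣAy_c = (13500.00)(45.00) + (3180.86)(45.00) = 750638.82 mm³
x_c = 951750.00 / 16680.86 = 57.06 mm
y_c = 750638.82 / 16680.86 = 45.00 mm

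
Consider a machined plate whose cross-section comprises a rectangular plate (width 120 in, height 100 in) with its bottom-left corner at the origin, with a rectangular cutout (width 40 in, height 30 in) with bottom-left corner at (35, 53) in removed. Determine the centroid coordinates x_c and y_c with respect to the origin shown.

plate: A = 120 × 100 = 12000.00, centroid at (60.00, 50.00).
hole: A = −(40 × 30) = -1200.00, centroid at (55.00, 68.00).
ΣA = 10800.00 in², ΣAx_c = 654000.00 in³, ΣAy_c = 518400.00 in³.
x_c = 654000.00/10800.00 = 60.56 in; y_c = 518400.00/10800.00 = 48.00 in.

x_c = 60.56 in, y_c = 48.00 in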